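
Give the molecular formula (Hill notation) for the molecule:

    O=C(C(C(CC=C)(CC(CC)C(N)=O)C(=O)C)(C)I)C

C15H24INO3

Heavy atoms from the SMILES: 15 C, 1 I, 1 N, 3 O.
Implicit hydrogens by atom environment:
  5 × C: no H
  4 × C: 3 H each → 12
  4 × C: 2 H each → 8
  3 × O: no H
  2 × C: 1 H each → 2
  1 × I: no H
  1 × N: 2 H
  Total hydrogens = 24.
Molecular formula: C15H24INO3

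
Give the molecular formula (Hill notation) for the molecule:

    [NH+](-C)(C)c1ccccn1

C7H11N2+

Heavy atoms from the SMILES: 7 C, 2 N.
Implicit hydrogens by atom environment:
  4 × C (aromatic): 1 H each → 4
  2 × C: 3 H each → 6
  1 × C (aromatic): no H
  1 × N (charge +1): 1 H
  1 × N (aromatic): no H
  Total hydrogens = 11.
Net charge +1.
Molecular formula: C7H11N2+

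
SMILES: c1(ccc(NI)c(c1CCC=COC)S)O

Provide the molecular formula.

C11H14INO2S

Heavy atoms from the SMILES: 11 C, 1 I, 1 N, 2 O, 1 S.
Implicit hydrogens by atom environment:
  4 × C (aromatic): no H
  2 × C: 2 H each → 4
  2 × C (aromatic): 1 H each → 2
  2 × C: 1 H each → 2
  1 × C: 3 H
  1 × I: no H
  1 × N: 1 H
  1 × O: 1 H
  1 × O: no H
  1 × S: 1 H
  Total hydrogens = 14.
Molecular formula: C11H14INO2S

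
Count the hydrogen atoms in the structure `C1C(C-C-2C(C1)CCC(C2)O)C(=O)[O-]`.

Hydrogens are implicit in SMILES; fill each atom to its normal valence:
  6 × C: 2 H each → 12
  4 × C: 1 H each → 4
  1 × C: no H
  1 × O: 1 H
  1 × O: no H
  1 × O (charge -1): no H
  Total hydrogens = 17.

17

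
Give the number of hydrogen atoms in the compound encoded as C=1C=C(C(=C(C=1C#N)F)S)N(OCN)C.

10

Hydrogens are implicit in SMILES; fill each atom to its normal valence:
  4 × C (aromatic): no H
  2 × C (aromatic): 1 H each → 2
  2 × N: no H
  1 × C: 3 H
  1 × C: 2 H
  1 × C: no H
  1 × F: no H
  1 × N: 2 H
  1 × O: no H
  1 × S: 1 H
  Total hydrogens = 10.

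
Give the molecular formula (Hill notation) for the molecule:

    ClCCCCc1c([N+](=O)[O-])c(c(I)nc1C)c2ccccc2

Heavy atoms from the SMILES: 16 C, 1 Cl, 1 I, 2 N, 2 O.
Implicit hydrogens by atom environment:
  6 × C (aromatic): no H
  5 × C (aromatic): 1 H each → 5
  4 × C: 2 H each → 8
  1 × C: 3 H
  1 × Cl: no H
  1 × I: no H
  1 × N (aromatic): no H
  1 × N (charge +1): no H
  1 × O: no H
  1 × O (charge -1): no H
  Total hydrogens = 16.
Molecular formula: C16H16ClIN2O2

C16H16ClIN2O2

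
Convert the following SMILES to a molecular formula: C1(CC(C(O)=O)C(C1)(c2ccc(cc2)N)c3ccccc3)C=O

C19H19NO3

Heavy atoms from the SMILES: 19 C, 1 N, 3 O.
Implicit hydrogens by atom environment:
  9 × C (aromatic): 1 H each → 9
  3 × C: 1 H each → 3
  3 × C (aromatic): no H
  2 × C: 2 H each → 4
  2 × C: no H
  2 × O: no H
  1 × N: 2 H
  1 × O: 1 H
  Total hydrogens = 19.
Molecular formula: C19H19NO3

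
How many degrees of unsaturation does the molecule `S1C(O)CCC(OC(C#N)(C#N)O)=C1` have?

Molecular formula from the SMILES: C8H8N2O3S.
DoU = (2C + 2 + N − H − X)/2 = (2·8 + 2 + 2 − 8 − 0)/2 = 12/2 = 6.
(Structurally: 1 ring(s) + 5 π bond(s) = 6.)

6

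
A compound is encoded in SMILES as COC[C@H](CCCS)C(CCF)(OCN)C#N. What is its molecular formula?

Heavy atoms from the SMILES: 11 C, 1 F, 2 N, 2 O, 1 S.
Implicit hydrogens by atom environment:
  7 × C: 2 H each → 14
  2 × C: no H
  2 × O: no H
  1 × C: 3 H
  1 × C: 1 H
  1 × F: no H
  1 × N: 2 H
  1 × N: no H
  1 × S: 1 H
  Total hydrogens = 21.
Molecular formula: C11H21FN2O2S

C11H21FN2O2S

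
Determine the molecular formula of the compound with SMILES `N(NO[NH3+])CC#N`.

Heavy atoms from the SMILES: 2 C, 4 N, 1 O.
Implicit hydrogens by atom environment:
  2 × N: 1 H each → 2
  1 × C: 2 H
  1 × C: no H
  1 × N (charge +1): 3 H
  1 × N: no H
  1 × O: no H
  Total hydrogens = 7.
Net charge +1.
Molecular formula: C2H7N4O+

C2H7N4O+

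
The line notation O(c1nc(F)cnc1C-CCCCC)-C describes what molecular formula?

C11H17FN2O

Heavy atoms from the SMILES: 11 C, 1 F, 2 N, 1 O.
Implicit hydrogens by atom environment:
  5 × C: 2 H each → 10
  3 × C (aromatic): no H
  2 × C: 3 H each → 6
  2 × N (aromatic): no H
  1 × C (aromatic): 1 H
  1 × F: no H
  1 × O: no H
  Total hydrogens = 17.
Molecular formula: C11H17FN2O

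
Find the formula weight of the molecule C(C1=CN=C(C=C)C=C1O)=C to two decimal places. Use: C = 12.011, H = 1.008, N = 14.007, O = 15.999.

Molecular formula: C9H9NO.
M = 9×12.011 + 9×1.008 + 1×14.007 + 1×15.999 = 147.18 g/mol.

147.18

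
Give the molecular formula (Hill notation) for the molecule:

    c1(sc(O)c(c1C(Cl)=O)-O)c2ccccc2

Heavy atoms from the SMILES: 11 C, 1 Cl, 3 O, 1 S.
Implicit hydrogens by atom environment:
  5 × C (aromatic): 1 H each → 5
  5 × C (aromatic): no H
  2 × O: 1 H each → 2
  1 × C: no H
  1 × Cl: no H
  1 × O: no H
  1 × S (aromatic): no H
  Total hydrogens = 7.
Molecular formula: C11H7ClO3S

C11H7ClO3S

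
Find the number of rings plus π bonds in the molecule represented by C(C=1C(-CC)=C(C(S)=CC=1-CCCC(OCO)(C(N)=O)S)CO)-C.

5

Molecular formula from the SMILES: C17H27NO4S2.
DoU = (2C + 2 + N − H − X)/2 = (2·17 + 2 + 1 − 27 − 0)/2 = 10/2 = 5.
(Structurally: 1 ring(s) + 4 π bond(s) = 5.)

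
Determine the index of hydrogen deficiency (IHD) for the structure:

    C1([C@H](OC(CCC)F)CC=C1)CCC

Molecular formula from the SMILES: C12H21FO.
DoU = (2C + 2 + N − H − X)/2 = (2·12 + 2 + 0 − 21 − 1)/2 = 4/2 = 2.
(Structurally: 1 ring(s) + 1 π bond(s) = 2.)

2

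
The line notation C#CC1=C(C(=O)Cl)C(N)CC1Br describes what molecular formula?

Heavy atoms from the SMILES: 1 Br, 8 C, 1 Cl, 1 N, 1 O.
Implicit hydrogens by atom environment:
  4 × C: no H
  3 × C: 1 H each → 3
  1 × Br: no H
  1 × C: 2 H
  1 × Cl: no H
  1 × N: 2 H
  1 × O: no H
  Total hydrogens = 7.
Molecular formula: C8H7BrClNO

C8H7BrClNO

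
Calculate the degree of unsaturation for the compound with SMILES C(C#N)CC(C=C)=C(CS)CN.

4

Molecular formula from the SMILES: C9H14N2S.
DoU = (2C + 2 + N − H − X)/2 = (2·9 + 2 + 2 − 14 − 0)/2 = 8/2 = 4.
(Structurally: 0 ring(s) + 4 π bond(s) = 4.)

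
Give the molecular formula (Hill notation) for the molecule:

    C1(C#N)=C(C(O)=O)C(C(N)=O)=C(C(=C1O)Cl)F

Heavy atoms from the SMILES: 9 C, 1 Cl, 1 F, 2 N, 4 O.
Implicit hydrogens by atom environment:
  6 × C (aromatic): no H
  3 × C: no H
  2 × O: 1 H each → 2
  2 × O: no H
  1 × Cl: no H
  1 × F: no H
  1 × N: 2 H
  1 × N: no H
  Total hydrogens = 4.
Molecular formula: C9H4ClFN2O4

C9H4ClFN2O4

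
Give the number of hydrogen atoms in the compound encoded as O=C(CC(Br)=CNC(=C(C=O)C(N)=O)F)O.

Hydrogens are implicit in SMILES; fill each atom to its normal valence:
  5 × C: no H
  3 × O: no H
  2 × C: 1 H each → 2
  1 × Br: no H
  1 × C: 2 H
  1 × F: no H
  1 × N: 2 H
  1 × N: 1 H
  1 × O: 1 H
  Total hydrogens = 8.

8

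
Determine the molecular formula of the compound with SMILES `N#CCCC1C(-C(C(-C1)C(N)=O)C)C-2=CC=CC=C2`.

C16H20N2O

Heavy atoms from the SMILES: 16 C, 2 N, 1 O.
Implicit hydrogens by atom environment:
  5 × C (aromatic): 1 H each → 5
  4 × C: 1 H each → 4
  3 × C: 2 H each → 6
  2 × C: no H
  1 × C: 3 H
  1 × C (aromatic): no H
  1 × N: 2 H
  1 × N: no H
  1 × O: no H
  Total hydrogens = 20.
Molecular formula: C16H20N2O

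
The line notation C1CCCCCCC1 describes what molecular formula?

Heavy atoms from the SMILES: 8 C.
Implicit hydrogens by atom environment:
  8 × C: 2 H each → 16
  Total hydrogens = 16.
Molecular formula: C8H16

C8H16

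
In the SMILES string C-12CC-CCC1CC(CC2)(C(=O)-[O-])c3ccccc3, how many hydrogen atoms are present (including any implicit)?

21

Hydrogens are implicit in SMILES; fill each atom to its normal valence:
  7 × C: 2 H each → 14
  5 × C (aromatic): 1 H each → 5
  2 × C: 1 H each → 2
  2 × C: no H
  1 × C (aromatic): no H
  1 × O: no H
  1 × O (charge -1): no H
  Total hydrogens = 21.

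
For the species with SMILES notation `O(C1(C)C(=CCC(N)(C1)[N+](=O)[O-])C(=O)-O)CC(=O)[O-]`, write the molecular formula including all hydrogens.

Heavy atoms from the SMILES: 10 C, 2 N, 7 O.
Implicit hydrogens by atom environment:
  5 × C: no H
  4 × O: no H
  3 × C: 2 H each → 6
  2 × O (charge -1): no H
  1 × C: 3 H
  1 × C: 1 H
  1 × N: 2 H
  1 × N (charge +1): no H
  1 × O: 1 H
  Total hydrogens = 13.
Net charge -1.
Molecular formula: C10H13N2O7-

C10H13N2O7-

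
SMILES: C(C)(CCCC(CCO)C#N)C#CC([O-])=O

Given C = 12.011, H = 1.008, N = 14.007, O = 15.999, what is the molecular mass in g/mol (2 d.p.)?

222.26

Molecular formula: C12H16NO3-.
M = 12×12.011 + 16×1.008 + 1×14.007 + 3×15.999 = 222.26 g/mol.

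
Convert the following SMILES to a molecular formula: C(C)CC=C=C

Heavy atoms from the SMILES: 6 C.
Implicit hydrogens by atom environment:
  3 × C: 2 H each → 6
  1 × C: 3 H
  1 × C: 1 H
  1 × C: no H
  Total hydrogens = 10.
Molecular formula: C6H10

C6H10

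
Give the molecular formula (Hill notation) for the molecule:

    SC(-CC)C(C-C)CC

Heavy atoms from the SMILES: 8 C, 1 S.
Implicit hydrogens by atom environment:
  3 × C: 3 H each → 9
  3 × C: 2 H each → 6
  2 × C: 1 H each → 2
  1 × S: 1 H
  Total hydrogens = 18.
Molecular formula: C8H18S

C8H18S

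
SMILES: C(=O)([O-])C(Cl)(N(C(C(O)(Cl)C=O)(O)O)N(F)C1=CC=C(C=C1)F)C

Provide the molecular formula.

Heavy atoms from the SMILES: 12 C, 2 Cl, 2 F, 2 N, 6 O.
Implicit hydrogens by atom environment:
  4 × C (aromatic): 1 H each → 4
  4 × C: no H
  3 × O: 1 H each → 3
  2 × C (aromatic): no H
  2 × Cl: no H
  2 × F: no H
  2 × N: no H
  2 × O: no H
  1 × C: 3 H
  1 × C: 1 H
  1 × O (charge -1): no H
  Total hydrogens = 11.
Net charge -1.
Molecular formula: C12H11Cl2F2N2O6-

C12H11Cl2F2N2O6-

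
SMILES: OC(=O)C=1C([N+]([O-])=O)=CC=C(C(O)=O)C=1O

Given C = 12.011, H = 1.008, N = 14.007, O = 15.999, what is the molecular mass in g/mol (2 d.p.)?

Molecular formula: C8H5NO7.
M = 8×12.011 + 5×1.008 + 1×14.007 + 7×15.999 = 227.13 g/mol.

227.13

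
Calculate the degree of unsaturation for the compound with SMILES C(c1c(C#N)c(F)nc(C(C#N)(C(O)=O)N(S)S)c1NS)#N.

11

Molecular formula from the SMILES: C10H5FN6O2S3.
DoU = (2C + 2 + N − H − X)/2 = (2·10 + 2 + 6 − 5 − 1)/2 = 22/2 = 11.
(Structurally: 1 ring(s) + 10 π bond(s) = 11.)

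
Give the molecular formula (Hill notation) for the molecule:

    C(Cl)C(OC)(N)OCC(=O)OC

C6H12ClNO4

Heavy atoms from the SMILES: 6 C, 1 Cl, 1 N, 4 O.
Implicit hydrogens by atom environment:
  4 × O: no H
  2 × C: 3 H each → 6
  2 × C: 2 H each → 4
  2 × C: no H
  1 × Cl: no H
  1 × N: 2 H
  Total hydrogens = 12.
Molecular formula: C6H12ClNO4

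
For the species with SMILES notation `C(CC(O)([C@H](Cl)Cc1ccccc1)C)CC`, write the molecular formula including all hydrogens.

Heavy atoms from the SMILES: 14 C, 1 Cl, 1 O.
Implicit hydrogens by atom environment:
  5 × C (aromatic): 1 H each → 5
  4 × C: 2 H each → 8
  2 × C: 3 H each → 6
  1 × C: 1 H
  1 × C: no H
  1 × C (aromatic): no H
  1 × Cl: no H
  1 × O: 1 H
  Total hydrogens = 21.
Molecular formula: C14H21ClO

C14H21ClO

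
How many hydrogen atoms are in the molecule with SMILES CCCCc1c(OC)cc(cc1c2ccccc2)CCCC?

28

Hydrogens are implicit in SMILES; fill each atom to its normal valence:
  7 × C (aromatic): 1 H each → 7
  6 × C: 2 H each → 12
  5 × C (aromatic): no H
  3 × C: 3 H each → 9
  1 × O: no H
  Total hydrogens = 28.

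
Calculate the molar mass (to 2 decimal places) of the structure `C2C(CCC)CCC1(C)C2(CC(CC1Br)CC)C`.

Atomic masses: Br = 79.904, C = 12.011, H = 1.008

315.34

Molecular formula: C17H31Br.
M = 1×79.904 + 17×12.011 + 31×1.008 = 315.34 g/mol.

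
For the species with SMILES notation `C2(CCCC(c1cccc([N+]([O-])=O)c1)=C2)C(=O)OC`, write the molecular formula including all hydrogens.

Heavy atoms from the SMILES: 14 C, 1 N, 4 O.
Implicit hydrogens by atom environment:
  4 × C (aromatic): 1 H each → 4
  3 × C: 2 H each → 6
  3 × O: no H
  2 × C: 1 H each → 2
  2 × C: no H
  2 × C (aromatic): no H
  1 × C: 3 H
  1 × N (charge +1): no H
  1 × O (charge -1): no H
  Total hydrogens = 15.
Molecular formula: C14H15NO4

C14H15NO4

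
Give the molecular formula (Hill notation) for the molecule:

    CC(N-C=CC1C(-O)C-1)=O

Heavy atoms from the SMILES: 7 C, 1 N, 2 O.
Implicit hydrogens by atom environment:
  4 × C: 1 H each → 4
  1 × C: 3 H
  1 × C: 2 H
  1 × C: no H
  1 × N: 1 H
  1 × O: 1 H
  1 × O: no H
  Total hydrogens = 11.
Molecular formula: C7H11NO2

C7H11NO2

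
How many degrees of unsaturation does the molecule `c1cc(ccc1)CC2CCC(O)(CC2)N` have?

5

Molecular formula from the SMILES: C13H19NO.
DoU = (2C + 2 + N − H − X)/2 = (2·13 + 2 + 1 − 19 − 0)/2 = 10/2 = 5.
(Structurally: 2 ring(s) + 3 π bond(s) = 5.)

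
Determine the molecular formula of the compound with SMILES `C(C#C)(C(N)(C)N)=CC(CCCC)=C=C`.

Heavy atoms from the SMILES: 13 C, 2 N.
Implicit hydrogens by atom environment:
  5 × C: no H
  4 × C: 2 H each → 8
  2 × C: 3 H each → 6
  2 × C: 1 H each → 2
  2 × N: 2 H each → 4
  Total hydrogens = 20.
Molecular formula: C13H20N2

C13H20N2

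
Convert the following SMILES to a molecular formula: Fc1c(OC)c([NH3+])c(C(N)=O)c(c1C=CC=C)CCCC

Heavy atoms from the SMILES: 16 C, 1 F, 2 N, 2 O.
Implicit hydrogens by atom environment:
  6 × C (aromatic): no H
  4 × C: 2 H each → 8
  3 × C: 1 H each → 3
  2 × C: 3 H each → 6
  2 × O: no H
  1 × C: no H
  1 × F: no H
  1 × N (charge +1): 3 H
  1 × N: 2 H
  Total hydrogens = 22.
Net charge +1.
Molecular formula: C16H22FN2O2+

C16H22FN2O2+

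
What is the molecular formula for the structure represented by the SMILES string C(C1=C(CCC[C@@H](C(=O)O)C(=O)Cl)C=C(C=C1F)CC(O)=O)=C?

C16H16ClFO5

Heavy atoms from the SMILES: 16 C, 1 Cl, 1 F, 5 O.
Implicit hydrogens by atom environment:
  5 × C: 2 H each → 10
  4 × C (aromatic): no H
  3 × C: no H
  3 × O: no H
  2 × C (aromatic): 1 H each → 2
  2 × C: 1 H each → 2
  2 × O: 1 H each → 2
  1 × Cl: no H
  1 × F: no H
  Total hydrogens = 16.
Molecular formula: C16H16ClFO5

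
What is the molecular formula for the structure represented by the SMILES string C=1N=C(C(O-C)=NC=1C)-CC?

Heavy atoms from the SMILES: 8 C, 2 N, 1 O.
Implicit hydrogens by atom environment:
  3 × C: 3 H each → 9
  3 × C (aromatic): no H
  2 × N (aromatic): no H
  1 × C: 2 H
  1 × C (aromatic): 1 H
  1 × O: no H
  Total hydrogens = 12.
Molecular formula: C8H12N2O

C8H12N2O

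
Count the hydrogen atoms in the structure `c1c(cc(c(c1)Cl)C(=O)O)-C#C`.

Hydrogens are implicit in SMILES; fill each atom to its normal valence:
  3 × C (aromatic): 1 H each → 3
  3 × C (aromatic): no H
  2 × C: no H
  1 × C: 1 H
  1 × Cl: no H
  1 × O: 1 H
  1 × O: no H
  Total hydrogens = 5.

5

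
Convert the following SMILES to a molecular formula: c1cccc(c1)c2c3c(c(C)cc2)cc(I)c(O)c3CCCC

C21H21IO

Heavy atoms from the SMILES: 21 C, 1 I, 1 O.
Implicit hydrogens by atom environment:
  8 × C (aromatic): 1 H each → 8
  8 × C (aromatic): no H
  3 × C: 2 H each → 6
  2 × C: 3 H each → 6
  1 × I: no H
  1 × O: 1 H
  Total hydrogens = 21.
Molecular formula: C21H21IO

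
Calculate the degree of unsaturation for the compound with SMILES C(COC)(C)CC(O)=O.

Molecular formula from the SMILES: C6H12O3.
DoU = (2C + 2 + N − H − X)/2 = (2·6 + 2 + 0 − 12 − 0)/2 = 2/2 = 1.
(Structurally: 0 ring(s) + 1 π bond(s) = 1.)

1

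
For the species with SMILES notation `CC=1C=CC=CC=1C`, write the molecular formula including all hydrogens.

C8H10

Heavy atoms from the SMILES: 8 C.
Implicit hydrogens by atom environment:
  4 × C (aromatic): 1 H each → 4
  2 × C: 3 H each → 6
  2 × C (aromatic): no H
  Total hydrogens = 10.
Molecular formula: C8H10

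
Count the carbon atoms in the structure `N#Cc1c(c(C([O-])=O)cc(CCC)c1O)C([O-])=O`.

The symbol for carbon appears 12 times in the SMILES. Lowercase c denotes aromatic carbon and counts toward C.

12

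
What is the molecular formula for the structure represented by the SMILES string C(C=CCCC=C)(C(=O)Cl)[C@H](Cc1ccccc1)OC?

C17H21ClO2

Heavy atoms from the SMILES: 17 C, 1 Cl, 2 O.
Implicit hydrogens by atom environment:
  5 × C: 1 H each → 5
  5 × C (aromatic): 1 H each → 5
  4 × C: 2 H each → 8
  2 × O: no H
  1 × C: 3 H
  1 × C: no H
  1 × C (aromatic): no H
  1 × Cl: no H
  Total hydrogens = 21.
Molecular formula: C17H21ClO2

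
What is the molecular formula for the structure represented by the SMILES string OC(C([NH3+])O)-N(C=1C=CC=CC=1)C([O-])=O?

C9H12N2O4

Heavy atoms from the SMILES: 9 C, 2 N, 4 O.
Implicit hydrogens by atom environment:
  5 × C (aromatic): 1 H each → 5
  2 × C: 1 H each → 2
  2 × O: 1 H each → 2
  1 × C: no H
  1 × C (aromatic): no H
  1 × N (charge +1): 3 H
  1 × N: no H
  1 × O: no H
  1 × O (charge -1): no H
  Total hydrogens = 12.
Molecular formula: C9H12N2O4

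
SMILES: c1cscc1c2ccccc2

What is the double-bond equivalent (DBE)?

7

Molecular formula from the SMILES: C10H8S.
DoU = (2C + 2 + N − H − X)/2 = (2·10 + 2 + 0 − 8 − 0)/2 = 14/2 = 7.
(Structurally: 2 ring(s) + 5 π bond(s) = 7.)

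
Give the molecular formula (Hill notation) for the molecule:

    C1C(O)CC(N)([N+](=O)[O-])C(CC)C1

Heavy atoms from the SMILES: 8 C, 2 N, 3 O.
Implicit hydrogens by atom environment:
  4 × C: 2 H each → 8
  2 × C: 1 H each → 2
  1 × C: 3 H
  1 × C: no H
  1 × N: 2 H
  1 × N (charge +1): no H
  1 × O: 1 H
  1 × O: no H
  1 × O (charge -1): no H
  Total hydrogens = 16.
Molecular formula: C8H16N2O3

C8H16N2O3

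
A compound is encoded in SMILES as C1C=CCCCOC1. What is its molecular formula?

Heavy atoms from the SMILES: 7 C, 1 O.
Implicit hydrogens by atom environment:
  5 × C: 2 H each → 10
  2 × C: 1 H each → 2
  1 × O: no H
  Total hydrogens = 12.
Molecular formula: C7H12O

C7H12O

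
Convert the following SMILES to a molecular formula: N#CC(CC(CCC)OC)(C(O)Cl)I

C9H15ClINO2

Heavy atoms from the SMILES: 9 C, 1 Cl, 1 I, 1 N, 2 O.
Implicit hydrogens by atom environment:
  3 × C: 2 H each → 6
  2 × C: 3 H each → 6
  2 × C: 1 H each → 2
  2 × C: no H
  1 × Cl: no H
  1 × I: no H
  1 × N: no H
  1 × O: 1 H
  1 × O: no H
  Total hydrogens = 15.
Molecular formula: C9H15ClINO2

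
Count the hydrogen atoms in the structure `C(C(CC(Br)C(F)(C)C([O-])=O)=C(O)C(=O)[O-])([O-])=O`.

7

Hydrogens are implicit in SMILES; fill each atom to its normal valence:
  6 × C: no H
  3 × O: no H
  3 × O (charge -1): no H
  1 × Br: no H
  1 × C: 3 H
  1 × C: 2 H
  1 × C: 1 H
  1 × F: no H
  1 × O: 1 H
  Total hydrogens = 7.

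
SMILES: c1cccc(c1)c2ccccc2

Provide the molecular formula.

C12H10

Heavy atoms from the SMILES: 12 C.
Implicit hydrogens by atom environment:
  10 × C (aromatic): 1 H each → 10
  2 × C (aromatic): no H
  Total hydrogens = 10.
Molecular formula: C12H10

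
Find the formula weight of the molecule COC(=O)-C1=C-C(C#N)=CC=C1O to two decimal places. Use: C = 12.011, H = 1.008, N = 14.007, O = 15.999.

Molecular formula: C9H7NO3.
M = 9×12.011 + 7×1.008 + 1×14.007 + 3×15.999 = 177.16 g/mol.

177.16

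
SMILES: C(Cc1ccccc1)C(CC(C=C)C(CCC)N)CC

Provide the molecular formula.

C19H31N

Heavy atoms from the SMILES: 19 C, 1 N.
Implicit hydrogens by atom environment:
  7 × C: 2 H each → 14
  5 × C (aromatic): 1 H each → 5
  4 × C: 1 H each → 4
  2 × C: 3 H each → 6
  1 × C (aromatic): no H
  1 × N: 2 H
  Total hydrogens = 31.
Molecular formula: C19H31N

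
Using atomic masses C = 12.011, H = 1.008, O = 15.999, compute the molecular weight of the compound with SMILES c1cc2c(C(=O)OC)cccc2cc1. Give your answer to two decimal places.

186.21

Molecular formula: C12H10O2.
M = 12×12.011 + 10×1.008 + 2×15.999 = 186.21 g/mol.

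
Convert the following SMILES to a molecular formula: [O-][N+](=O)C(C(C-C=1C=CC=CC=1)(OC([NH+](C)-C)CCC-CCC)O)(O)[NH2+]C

[C19H35N3O5]2+

Heavy atoms from the SMILES: 19 C, 3 N, 5 O.
Implicit hydrogens by atom environment:
  6 × C: 2 H each → 12
  5 × C (aromatic): 1 H each → 5
  4 × C: 3 H each → 12
  2 × C: no H
  2 × O: 1 H each → 2
  2 × O: no H
  1 × C: 1 H
  1 × C (aromatic): no H
  1 × N (charge +1): 2 H
  1 × N (charge +1): 1 H
  1 × N (charge +1): no H
  1 × O (charge -1): no H
  Total hydrogens = 35.
Net charge +2.
Molecular formula: [C19H35N3O5]2+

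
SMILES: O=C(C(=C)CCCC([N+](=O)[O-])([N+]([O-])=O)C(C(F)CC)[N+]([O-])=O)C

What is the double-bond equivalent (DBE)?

5

Molecular formula from the SMILES: C12H18FN3O7.
DoU = (2C + 2 + N − H − X)/2 = (2·12 + 2 + 3 − 18 − 1)/2 = 10/2 = 5.
(Structurally: 0 ring(s) + 5 π bond(s) = 5.)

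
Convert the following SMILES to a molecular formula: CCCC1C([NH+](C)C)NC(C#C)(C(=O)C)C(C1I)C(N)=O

C15H25IN3O2+

Heavy atoms from the SMILES: 15 C, 1 I, 3 N, 2 O.
Implicit hydrogens by atom environment:
  5 × C: 1 H each → 5
  4 × C: 3 H each → 12
  4 × C: no H
  2 × C: 2 H each → 4
  2 × O: no H
  1 × I: no H
  1 × N: 2 H
  1 × N: 1 H
  1 × N (charge +1): 1 H
  Total hydrogens = 25.
Net charge +1.
Molecular formula: C15H25IN3O2+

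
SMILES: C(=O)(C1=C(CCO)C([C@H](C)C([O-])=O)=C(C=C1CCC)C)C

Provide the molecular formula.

C17H23O4-

Heavy atoms from the SMILES: 17 C, 4 O.
Implicit hydrogens by atom environment:
  5 × C (aromatic): no H
  4 × C: 3 H each → 12
  4 × C: 2 H each → 8
  2 × C: no H
  2 × O: no H
  1 × C (aromatic): 1 H
  1 × C: 1 H
  1 × O: 1 H
  1 × O (charge -1): no H
  Total hydrogens = 23.
Net charge -1.
Molecular formula: C17H23O4-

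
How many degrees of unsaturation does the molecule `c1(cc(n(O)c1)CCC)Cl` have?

Molecular formula from the SMILES: C7H10ClNO.
DoU = (2C + 2 + N − H − X)/2 = (2·7 + 2 + 1 − 10 − 1)/2 = 6/2 = 3.
(Structurally: 1 ring(s) + 2 π bond(s) = 3.)

3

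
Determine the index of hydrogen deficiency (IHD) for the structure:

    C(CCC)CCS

Molecular formula from the SMILES: C6H14S.
DoU = (2C + 2 + N − H − X)/2 = (2·6 + 2 + 0 − 14 − 0)/2 = 0/2 = 0.
(Structurally: 0 ring(s) + 0 π bond(s) = 0.)

0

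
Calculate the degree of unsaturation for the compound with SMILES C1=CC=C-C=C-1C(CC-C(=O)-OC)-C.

Molecular formula from the SMILES: C12H16O2.
DoU = (2C + 2 + N − H − X)/2 = (2·12 + 2 + 0 − 16 − 0)/2 = 10/2 = 5.
(Structurally: 1 ring(s) + 4 π bond(s) = 5.)

5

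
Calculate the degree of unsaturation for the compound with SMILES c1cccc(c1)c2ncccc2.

8

Molecular formula from the SMILES: C11H9N.
DoU = (2C + 2 + N − H − X)/2 = (2·11 + 2 + 1 − 9 − 0)/2 = 16/2 = 8.
(Structurally: 2 ring(s) + 6 π bond(s) = 8.)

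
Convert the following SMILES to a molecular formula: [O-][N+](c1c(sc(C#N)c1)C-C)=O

C7H6N2O2S

Heavy atoms from the SMILES: 7 C, 2 N, 2 O, 1 S.
Implicit hydrogens by atom environment:
  3 × C (aromatic): no H
  1 × C: 3 H
  1 × C: 2 H
  1 × C (aromatic): 1 H
  1 × C: no H
  1 × N (charge +1): no H
  1 × N: no H
  1 × O: no H
  1 × O (charge -1): no H
  1 × S (aromatic): no H
  Total hydrogens = 6.
Molecular formula: C7H6N2O2S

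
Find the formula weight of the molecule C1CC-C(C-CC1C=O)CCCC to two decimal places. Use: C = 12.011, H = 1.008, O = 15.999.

Molecular formula: C12H22O.
M = 12×12.011 + 22×1.008 + 1×15.999 = 182.31 g/mol.

182.31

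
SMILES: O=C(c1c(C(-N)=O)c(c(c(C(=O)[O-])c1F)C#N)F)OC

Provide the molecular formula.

C11H5F2N2O5-

Heavy atoms from the SMILES: 11 C, 2 F, 2 N, 5 O.
Implicit hydrogens by atom environment:
  6 × C (aromatic): no H
  4 × C: no H
  4 × O: no H
  2 × F: no H
  1 × C: 3 H
  1 × N: 2 H
  1 × N: no H
  1 × O (charge -1): no H
  Total hydrogens = 5.
Net charge -1.
Molecular formula: C11H5F2N2O5-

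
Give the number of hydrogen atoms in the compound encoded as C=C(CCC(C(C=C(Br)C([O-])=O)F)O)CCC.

Hydrogens are implicit in SMILES; fill each atom to its normal valence:
  5 × C: 2 H each → 10
  3 × C: 1 H each → 3
  3 × C: no H
  1 × Br: no H
  1 × C: 3 H
  1 × F: no H
  1 × O: 1 H
  1 × O: no H
  1 × O (charge -1): no H
  Total hydrogens = 17.

17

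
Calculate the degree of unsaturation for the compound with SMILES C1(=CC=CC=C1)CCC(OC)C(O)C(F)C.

4

Molecular formula from the SMILES: C13H19FO2.
DoU = (2C + 2 + N − H − X)/2 = (2·13 + 2 + 0 − 19 − 1)/2 = 8/2 = 4.
(Structurally: 1 ring(s) + 3 π bond(s) = 4.)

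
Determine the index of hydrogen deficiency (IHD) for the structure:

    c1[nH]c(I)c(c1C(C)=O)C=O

5

Molecular formula from the SMILES: C7H6INO2.
DoU = (2C + 2 + N − H − X)/2 = (2·7 + 2 + 1 − 6 − 1)/2 = 10/2 = 5.
(Structurally: 1 ring(s) + 4 π bond(s) = 5.)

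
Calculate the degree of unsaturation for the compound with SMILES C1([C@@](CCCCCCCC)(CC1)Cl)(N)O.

1

Molecular formula from the SMILES: C12H24ClNO.
DoU = (2C + 2 + N − H − X)/2 = (2·12 + 2 + 1 − 24 − 1)/2 = 2/2 = 1.
(Structurally: 1 ring(s) + 0 π bond(s) = 1.)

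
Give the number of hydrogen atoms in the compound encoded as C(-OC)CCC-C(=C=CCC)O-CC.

22

Hydrogens are implicit in SMILES; fill each atom to its normal valence:
  6 × C: 2 H each → 12
  3 × C: 3 H each → 9
  2 × C: no H
  2 × O: no H
  1 × C: 1 H
  Total hydrogens = 22.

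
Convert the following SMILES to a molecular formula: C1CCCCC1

C6H12

Heavy atoms from the SMILES: 6 C.
Implicit hydrogens by atom environment:
  6 × C: 2 H each → 12
  Total hydrogens = 12.
Molecular formula: C6H12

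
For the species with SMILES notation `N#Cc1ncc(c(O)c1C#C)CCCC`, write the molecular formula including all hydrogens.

Heavy atoms from the SMILES: 12 C, 2 N, 1 O.
Implicit hydrogens by atom environment:
  4 × C (aromatic): no H
  3 × C: 2 H each → 6
  2 × C: no H
  1 × C: 3 H
  1 × C (aromatic): 1 H
  1 × C: 1 H
  1 × N (aromatic): no H
  1 × N: no H
  1 × O: 1 H
  Total hydrogens = 12.
Molecular formula: C12H12N2O

C12H12N2O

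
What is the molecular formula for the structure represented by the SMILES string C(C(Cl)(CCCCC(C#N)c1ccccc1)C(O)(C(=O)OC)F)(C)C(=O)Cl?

Heavy atoms from the SMILES: 19 C, 2 Cl, 1 F, 1 N, 4 O.
Implicit hydrogens by atom environment:
  5 × C (aromatic): 1 H each → 5
  5 × C: no H
  4 × C: 2 H each → 8
  3 × O: no H
  2 × C: 3 H each → 6
  2 × C: 1 H each → 2
  2 × Cl: no H
  1 × C (aromatic): no H
  1 × F: no H
  1 × N: no H
  1 × O: 1 H
  Total hydrogens = 22.
Molecular formula: C19H22Cl2FNO4

C19H22Cl2FNO4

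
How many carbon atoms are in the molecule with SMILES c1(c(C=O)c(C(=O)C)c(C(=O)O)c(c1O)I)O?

10

The symbol for carbon appears 10 times in the SMILES. Lowercase c denotes aromatic carbon and counts toward C.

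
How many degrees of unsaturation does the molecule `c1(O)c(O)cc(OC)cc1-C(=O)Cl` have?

Molecular formula from the SMILES: C8H7ClO4.
DoU = (2C + 2 + N − H − X)/2 = (2·8 + 2 + 0 − 7 − 1)/2 = 10/2 = 5.
(Structurally: 1 ring(s) + 4 π bond(s) = 5.)

5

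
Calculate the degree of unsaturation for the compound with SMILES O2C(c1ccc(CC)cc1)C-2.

5

Molecular formula from the SMILES: C10H12O.
DoU = (2C + 2 + N − H − X)/2 = (2·10 + 2 + 0 − 12 − 0)/2 = 10/2 = 5.
(Structurally: 2 ring(s) + 3 π bond(s) = 5.)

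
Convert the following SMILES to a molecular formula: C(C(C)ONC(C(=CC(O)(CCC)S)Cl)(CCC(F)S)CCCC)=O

Heavy atoms from the SMILES: 17 C, 1 Cl, 1 F, 1 N, 3 O, 2 S.
Implicit hydrogens by atom environment:
  7 × C: 2 H each → 14
  4 × C: 1 H each → 4
  3 × C: 3 H each → 9
  3 × C: no H
  2 × O: no H
  2 × S: 1 H each → 2
  1 × Cl: no H
  1 × F: no H
  1 × N: 1 H
  1 × O: 1 H
  Total hydrogens = 31.
Molecular formula: C17H31ClFNO3S2

C17H31ClFNO3S2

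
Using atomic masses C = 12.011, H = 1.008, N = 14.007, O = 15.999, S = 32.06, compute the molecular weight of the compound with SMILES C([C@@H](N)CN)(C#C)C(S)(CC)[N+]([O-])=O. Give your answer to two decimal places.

217.29

Molecular formula: C8H15N3O2S.
M = 8×12.011 + 15×1.008 + 3×14.007 + 2×15.999 + 1×32.06 = 217.29 g/mol.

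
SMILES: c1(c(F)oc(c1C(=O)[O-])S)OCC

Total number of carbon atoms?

The symbol for carbon appears 7 times in the SMILES. Lowercase c denotes aromatic carbon and counts toward C.

7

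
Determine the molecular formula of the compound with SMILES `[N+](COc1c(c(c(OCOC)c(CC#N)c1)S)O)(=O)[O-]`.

C11H12N2O6S

Heavy atoms from the SMILES: 11 C, 2 N, 6 O, 1 S.
Implicit hydrogens by atom environment:
  5 × C (aromatic): no H
  4 × O: no H
  3 × C: 2 H each → 6
  1 × C: 3 H
  1 × C (aromatic): 1 H
  1 × C: no H
  1 × N (charge +1): no H
  1 × N: no H
  1 × O: 1 H
  1 × O (charge -1): no H
  1 × S: 1 H
  Total hydrogens = 12.
Molecular formula: C11H12N2O6S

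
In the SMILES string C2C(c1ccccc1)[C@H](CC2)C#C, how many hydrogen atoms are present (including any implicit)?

Hydrogens are implicit in SMILES; fill each atom to its normal valence:
  5 × C (aromatic): 1 H each → 5
  3 × C: 2 H each → 6
  3 × C: 1 H each → 3
  1 × C: no H
  1 × C (aromatic): no H
  Total hydrogens = 14.

14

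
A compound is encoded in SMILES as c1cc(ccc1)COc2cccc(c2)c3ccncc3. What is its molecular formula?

C18H15NO

Heavy atoms from the SMILES: 18 C, 1 N, 1 O.
Implicit hydrogens by atom environment:
  13 × C (aromatic): 1 H each → 13
  4 × C (aromatic): no H
  1 × C: 2 H
  1 × N (aromatic): no H
  1 × O: no H
  Total hydrogens = 15.
Molecular formula: C18H15NO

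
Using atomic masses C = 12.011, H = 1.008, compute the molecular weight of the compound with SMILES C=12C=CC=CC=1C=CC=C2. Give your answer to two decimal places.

128.17

Molecular formula: C10H8.
M = 10×12.011 + 8×1.008 = 128.17 g/mol.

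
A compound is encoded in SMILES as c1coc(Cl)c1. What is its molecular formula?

Heavy atoms from the SMILES: 4 C, 1 Cl, 1 O.
Implicit hydrogens by atom environment:
  3 × C (aromatic): 1 H each → 3
  1 × C (aromatic): no H
  1 × Cl: no H
  1 × O (aromatic): no H
  Total hydrogens = 3.
Molecular formula: C4H3ClO

C4H3ClO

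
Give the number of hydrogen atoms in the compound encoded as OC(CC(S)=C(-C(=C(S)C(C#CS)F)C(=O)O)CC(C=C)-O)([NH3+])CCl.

20

Hydrogens are implicit in SMILES; fill each atom to its normal valence:
  8 × C: no H
  4 × C: 2 H each → 8
  3 × C: 1 H each → 3
  3 × O: 1 H each → 3
  3 × S: 1 H each → 3
  1 × Cl: no H
  1 × F: no H
  1 × N (charge +1): 3 H
  1 × O: no H
  Total hydrogens = 20.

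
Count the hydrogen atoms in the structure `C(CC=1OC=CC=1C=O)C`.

10

Hydrogens are implicit in SMILES; fill each atom to its normal valence:
  2 × C: 2 H each → 4
  2 × C (aromatic): 1 H each → 2
  2 × C (aromatic): no H
  1 × C: 3 H
  1 × C: 1 H
  1 × O (aromatic): no H
  1 × O: no H
  Total hydrogens = 10.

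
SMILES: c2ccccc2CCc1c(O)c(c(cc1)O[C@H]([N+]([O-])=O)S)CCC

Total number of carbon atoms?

18

The symbol for carbon appears 18 times in the SMILES. Lowercase c denotes aromatic carbon and counts toward C.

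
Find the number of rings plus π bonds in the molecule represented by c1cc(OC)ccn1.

Molecular formula from the SMILES: C6H7NO.
DoU = (2C + 2 + N − H − X)/2 = (2·6 + 2 + 1 − 7 − 0)/2 = 8/2 = 4.
(Structurally: 1 ring(s) + 3 π bond(s) = 4.)

4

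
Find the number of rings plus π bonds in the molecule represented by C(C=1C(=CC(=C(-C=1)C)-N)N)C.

Molecular formula from the SMILES: C9H14N2.
DoU = (2C + 2 + N − H − X)/2 = (2·9 + 2 + 2 − 14 − 0)/2 = 8/2 = 4.
(Structurally: 1 ring(s) + 3 π bond(s) = 4.)

4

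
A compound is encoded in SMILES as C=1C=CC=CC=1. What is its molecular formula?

Heavy atoms from the SMILES: 6 C.
Implicit hydrogens by atom environment:
  6 × C (aromatic): 1 H each → 6
  Total hydrogens = 6.
Molecular formula: C6H6

C6H6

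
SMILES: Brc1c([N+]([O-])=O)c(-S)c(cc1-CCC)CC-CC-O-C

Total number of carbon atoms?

14

The symbol for carbon appears 14 times in the SMILES. Lowercase c denotes aromatic carbon and counts toward C.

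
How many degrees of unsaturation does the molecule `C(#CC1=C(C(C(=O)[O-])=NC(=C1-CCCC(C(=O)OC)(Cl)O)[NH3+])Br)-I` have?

Molecular formula from the SMILES: C14H13BrClIN2O5.
DoU = (2C + 2 + N − H − X)/2 = (2·14 + 2 + 2 − 13 − 3)/2 = 16/2 = 8.
(Structurally: 1 ring(s) + 7 π bond(s) = 8.)

8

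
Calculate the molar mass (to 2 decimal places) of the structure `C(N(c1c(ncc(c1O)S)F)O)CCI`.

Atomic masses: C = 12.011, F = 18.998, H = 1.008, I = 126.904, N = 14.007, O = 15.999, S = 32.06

Molecular formula: C8H10FIN2O2S.
M = 8×12.011 + 1×18.998 + 10×1.008 + 1×126.904 + 2×14.007 + 2×15.999 + 1×32.06 = 344.14 g/mol.

344.14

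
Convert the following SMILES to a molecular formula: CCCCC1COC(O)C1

C8H16O2

Heavy atoms from the SMILES: 8 C, 2 O.
Implicit hydrogens by atom environment:
  5 × C: 2 H each → 10
  2 × C: 1 H each → 2
  1 × C: 3 H
  1 × O: 1 H
  1 × O: no H
  Total hydrogens = 16.
Molecular formula: C8H16O2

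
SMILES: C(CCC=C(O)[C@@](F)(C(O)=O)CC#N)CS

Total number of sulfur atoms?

The symbol for sulfur appears 1 time in the SMILES.

1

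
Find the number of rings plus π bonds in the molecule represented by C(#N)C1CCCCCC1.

3

Molecular formula from the SMILES: C8H13N.
DoU = (2C + 2 + N − H − X)/2 = (2·8 + 2 + 1 − 13 − 0)/2 = 6/2 = 3.
(Structurally: 1 ring(s) + 2 π bond(s) = 3.)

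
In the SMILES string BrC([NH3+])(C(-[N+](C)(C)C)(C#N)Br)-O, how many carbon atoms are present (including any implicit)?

The symbol for carbon appears 6 times in the SMILES.

6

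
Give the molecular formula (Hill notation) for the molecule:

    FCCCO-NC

Heavy atoms from the SMILES: 4 C, 1 F, 1 N, 1 O.
Implicit hydrogens by atom environment:
  3 × C: 2 H each → 6
  1 × C: 3 H
  1 × F: no H
  1 × N: 1 H
  1 × O: no H
  Total hydrogens = 10.
Molecular formula: C4H10FNO

C4H10FNO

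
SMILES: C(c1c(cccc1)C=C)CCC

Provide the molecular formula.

Heavy atoms from the SMILES: 12 C.
Implicit hydrogens by atom environment:
  4 × C: 2 H each → 8
  4 × C (aromatic): 1 H each → 4
  2 × C (aromatic): no H
  1 × C: 3 H
  1 × C: 1 H
  Total hydrogens = 16.
Molecular formula: C12H16

C12H16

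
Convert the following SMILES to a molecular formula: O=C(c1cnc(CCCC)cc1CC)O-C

C13H19NO2

Heavy atoms from the SMILES: 13 C, 1 N, 2 O.
Implicit hydrogens by atom environment:
  4 × C: 2 H each → 8
  3 × C: 3 H each → 9
  3 × C (aromatic): no H
  2 × C (aromatic): 1 H each → 2
  2 × O: no H
  1 × C: no H
  1 × N (aromatic): no H
  Total hydrogens = 19.
Molecular formula: C13H19NO2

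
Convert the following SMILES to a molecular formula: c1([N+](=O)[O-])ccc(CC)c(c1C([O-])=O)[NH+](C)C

Heavy atoms from the SMILES: 11 C, 2 N, 4 O.
Implicit hydrogens by atom environment:
  4 × C (aromatic): no H
  3 × C: 3 H each → 9
  2 × C (aromatic): 1 H each → 2
  2 × O: no H
  2 × O (charge -1): no H
  1 × C: 2 H
  1 × C: no H
  1 × N (charge +1): 1 H
  1 × N (charge +1): no H
  Total hydrogens = 14.
Molecular formula: C11H14N2O4

C11H14N2O4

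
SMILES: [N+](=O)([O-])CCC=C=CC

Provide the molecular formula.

C6H9NO2

Heavy atoms from the SMILES: 6 C, 1 N, 2 O.
Implicit hydrogens by atom environment:
  2 × C: 2 H each → 4
  2 × C: 1 H each → 2
  1 × C: 3 H
  1 × C: no H
  1 × N (charge +1): no H
  1 × O: no H
  1 × O (charge -1): no H
  Total hydrogens = 9.
Molecular formula: C6H9NO2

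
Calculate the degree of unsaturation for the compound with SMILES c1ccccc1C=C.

Molecular formula from the SMILES: C8H8.
DoU = (2C + 2 + N − H − X)/2 = (2·8 + 2 + 0 − 8 − 0)/2 = 10/2 = 5.
(Structurally: 1 ring(s) + 4 π bond(s) = 5.)

5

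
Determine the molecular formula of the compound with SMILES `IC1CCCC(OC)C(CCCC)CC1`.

C13H25IO

Heavy atoms from the SMILES: 13 C, 1 I, 1 O.
Implicit hydrogens by atom environment:
  8 × C: 2 H each → 16
  3 × C: 1 H each → 3
  2 × C: 3 H each → 6
  1 × I: no H
  1 × O: no H
  Total hydrogens = 25.
Molecular formula: C13H25IO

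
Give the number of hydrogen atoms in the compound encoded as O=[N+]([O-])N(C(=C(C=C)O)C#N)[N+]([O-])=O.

Hydrogens are implicit in SMILES; fill each atom to its normal valence:
  3 × C: no H
  2 × N: no H
  2 × N (charge +1): no H
  2 × O: no H
  2 × O (charge -1): no H
  1 × C: 2 H
  1 × C: 1 H
  1 × O: 1 H
  Total hydrogens = 4.

4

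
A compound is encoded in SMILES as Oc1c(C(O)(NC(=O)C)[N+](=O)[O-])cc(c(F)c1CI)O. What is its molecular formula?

C10H10FIN2O6

Heavy atoms from the SMILES: 10 C, 1 F, 1 I, 2 N, 6 O.
Implicit hydrogens by atom environment:
  5 × C (aromatic): no H
  3 × O: 1 H each → 3
  2 × C: no H
  2 × O: no H
  1 × C: 3 H
  1 × C: 2 H
  1 × C (aromatic): 1 H
  1 × F: no H
  1 × I: no H
  1 × N: 1 H
  1 × N (charge +1): no H
  1 × O (charge -1): no H
  Total hydrogens = 10.
Molecular formula: C10H10FIN2O6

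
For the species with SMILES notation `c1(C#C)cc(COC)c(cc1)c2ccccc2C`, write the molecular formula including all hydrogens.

Heavy atoms from the SMILES: 17 C, 1 O.
Implicit hydrogens by atom environment:
  7 × C (aromatic): 1 H each → 7
  5 × C (aromatic): no H
  2 × C: 3 H each → 6
  1 × C: 2 H
  1 × C: 1 H
  1 × C: no H
  1 × O: no H
  Total hydrogens = 16.
Molecular formula: C17H16O

C17H16O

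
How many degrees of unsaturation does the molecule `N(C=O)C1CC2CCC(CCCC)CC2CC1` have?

3

Molecular formula from the SMILES: C15H27NO.
DoU = (2C + 2 + N − H − X)/2 = (2·15 + 2 + 1 − 27 − 0)/2 = 6/2 = 3.
(Structurally: 2 ring(s) + 1 π bond(s) = 3.)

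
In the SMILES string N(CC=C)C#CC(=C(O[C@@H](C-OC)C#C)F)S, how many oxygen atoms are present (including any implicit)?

2

The symbol for oxygen appears 2 times in the SMILES.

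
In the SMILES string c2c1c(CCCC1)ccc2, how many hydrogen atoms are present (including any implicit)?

Hydrogens are implicit in SMILES; fill each atom to its normal valence:
  4 × C: 2 H each → 8
  4 × C (aromatic): 1 H each → 4
  2 × C (aromatic): no H
  Total hydrogens = 12.

12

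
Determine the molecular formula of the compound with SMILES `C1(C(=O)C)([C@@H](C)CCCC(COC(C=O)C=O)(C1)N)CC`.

Heavy atoms from the SMILES: 16 C, 1 N, 4 O.
Implicit hydrogens by atom environment:
  6 × C: 2 H each → 12
  4 × C: 1 H each → 4
  4 × O: no H
  3 × C: 3 H each → 9
  3 × C: no H
  1 × N: 2 H
  Total hydrogens = 27.
Molecular formula: C16H27NO4

C16H27NO4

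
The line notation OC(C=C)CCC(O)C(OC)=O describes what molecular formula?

Heavy atoms from the SMILES: 8 C, 4 O.
Implicit hydrogens by atom environment:
  3 × C: 2 H each → 6
  3 × C: 1 H each → 3
  2 × O: 1 H each → 2
  2 × O: no H
  1 × C: 3 H
  1 × C: no H
  Total hydrogens = 14.
Molecular formula: C8H14O4

C8H14O4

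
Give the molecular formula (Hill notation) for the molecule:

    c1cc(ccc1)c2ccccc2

Heavy atoms from the SMILES: 12 C.
Implicit hydrogens by atom environment:
  10 × C (aromatic): 1 H each → 10
  2 × C (aromatic): no H
  Total hydrogens = 10.
Molecular formula: C12H10

C12H10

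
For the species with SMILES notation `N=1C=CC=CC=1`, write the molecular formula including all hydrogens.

C5H5N

Heavy atoms from the SMILES: 5 C, 1 N.
Implicit hydrogens by atom environment:
  5 × C (aromatic): 1 H each → 5
  1 × N (aromatic): no H
  Total hydrogens = 5.
Molecular formula: C5H5N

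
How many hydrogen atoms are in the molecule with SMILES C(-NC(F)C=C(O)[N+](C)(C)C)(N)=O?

15

Hydrogens are implicit in SMILES; fill each atom to its normal valence:
  3 × C: 3 H each → 9
  2 × C: 1 H each → 2
  2 × C: no H
  1 × F: no H
  1 × N: 2 H
  1 × N: 1 H
  1 × N (charge +1): no H
  1 × O: 1 H
  1 × O: no H
  Total hydrogens = 15.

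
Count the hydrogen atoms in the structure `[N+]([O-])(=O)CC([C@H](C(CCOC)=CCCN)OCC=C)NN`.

Hydrogens are implicit in SMILES; fill each atom to its normal valence:
  7 × C: 2 H each → 14
  4 × C: 1 H each → 4
  3 × O: no H
  2 × N: 2 H each → 4
  1 × C: 3 H
  1 × C: no H
  1 × N: 1 H
  1 × N (charge +1): no H
  1 × O (charge -1): no H
  Total hydrogens = 26.

26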